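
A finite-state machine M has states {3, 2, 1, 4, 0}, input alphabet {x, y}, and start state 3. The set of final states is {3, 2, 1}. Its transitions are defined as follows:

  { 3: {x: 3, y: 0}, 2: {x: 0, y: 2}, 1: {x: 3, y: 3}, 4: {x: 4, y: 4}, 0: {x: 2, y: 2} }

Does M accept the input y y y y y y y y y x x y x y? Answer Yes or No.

Yes

3 → 0 → 2 → 2 → 2 → 2 → 2 → 2 → 2 → 2 → 0 → 2 → 2 → 0 → 2
End state 2 is accepting.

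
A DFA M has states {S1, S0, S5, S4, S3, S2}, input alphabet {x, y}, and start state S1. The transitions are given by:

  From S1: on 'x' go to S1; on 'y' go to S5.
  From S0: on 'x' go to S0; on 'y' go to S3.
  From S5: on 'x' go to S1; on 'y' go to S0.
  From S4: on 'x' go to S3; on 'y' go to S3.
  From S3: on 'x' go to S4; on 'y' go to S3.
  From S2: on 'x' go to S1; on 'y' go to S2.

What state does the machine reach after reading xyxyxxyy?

S1 → S1 → S5 → S1 → S5 → S1 → S1 → S5 → S0

S0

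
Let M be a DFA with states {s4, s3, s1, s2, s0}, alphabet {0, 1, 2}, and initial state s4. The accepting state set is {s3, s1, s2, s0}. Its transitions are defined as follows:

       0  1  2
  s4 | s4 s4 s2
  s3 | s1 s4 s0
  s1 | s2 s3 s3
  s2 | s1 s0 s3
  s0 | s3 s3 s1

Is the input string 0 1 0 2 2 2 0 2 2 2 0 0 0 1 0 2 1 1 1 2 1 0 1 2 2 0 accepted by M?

start at s4
read '0': s4 → s4
read '1': s4 → s4
read '0': s4 → s4
read '2': s4 → s2
read '2': s2 → s3
read '2': s3 → s0
read '0': s0 → s3
read '2': s3 → s0
read '2': s0 → s1
read '2': s1 → s3
read '0': s3 → s1
read '0': s1 → s2
read '0': s2 → s1
read '1': s1 → s3
read '0': s3 → s1
read '2': s1 → s3
read '1': s3 → s4
read '1': s4 → s4
read '1': s4 → s4
read '2': s4 → s2
read '1': s2 → s0
read '0': s0 → s3
read '1': s3 → s4
read '2': s4 → s2
read '2': s2 → s3
read '0': s3 → s1
End state s1 is accepting.

Yes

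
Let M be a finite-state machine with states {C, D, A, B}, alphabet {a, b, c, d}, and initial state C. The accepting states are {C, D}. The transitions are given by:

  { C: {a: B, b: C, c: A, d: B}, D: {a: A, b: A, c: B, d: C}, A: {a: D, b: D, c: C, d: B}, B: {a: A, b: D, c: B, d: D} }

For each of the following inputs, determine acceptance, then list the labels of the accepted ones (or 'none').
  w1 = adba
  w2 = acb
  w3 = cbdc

w1:
  start at C
  read 'a': C → B
  read 'd': B → D
  read 'b': D → A
  read 'a': A → D
  end D, accepted
w2:
  start at C
  read 'a': C → B
  read 'c': B → B
  read 'b': B → D
  end D, accepted
w3:
  start at C
  read 'c': C → A
  read 'b': A → D
  read 'd': D → C
  read 'c': C → A
  end A, rejected

w1, w2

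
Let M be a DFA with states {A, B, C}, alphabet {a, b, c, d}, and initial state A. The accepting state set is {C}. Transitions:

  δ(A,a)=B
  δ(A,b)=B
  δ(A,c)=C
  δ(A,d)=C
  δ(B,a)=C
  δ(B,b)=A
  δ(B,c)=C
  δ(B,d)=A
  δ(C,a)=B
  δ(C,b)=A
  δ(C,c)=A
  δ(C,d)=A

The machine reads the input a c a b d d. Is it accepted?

Trace: A -a-> B -c-> C -a-> B -b-> A -d-> C -d-> A
End state A is not accepting.

No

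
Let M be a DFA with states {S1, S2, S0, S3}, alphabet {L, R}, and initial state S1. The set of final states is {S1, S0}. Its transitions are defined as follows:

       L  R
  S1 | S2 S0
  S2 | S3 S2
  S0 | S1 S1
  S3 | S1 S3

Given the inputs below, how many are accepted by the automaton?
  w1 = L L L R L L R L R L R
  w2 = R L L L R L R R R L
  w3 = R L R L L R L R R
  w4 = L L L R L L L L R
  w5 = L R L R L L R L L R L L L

3

w1: Trace: S1 -L-> S2 -L-> S3 -L-> S1 -R-> S0 -L-> S1 -L-> S2 -R-> S2 -L-> S3 -R-> S3 -L-> S1 -R-> S0  → end S0, accepted
w2: Trace: S1 -R-> S0 -L-> S1 -L-> S2 -L-> S3 -R-> S3 -L-> S1 -R-> S0 -R-> S1 -R-> S0 -L-> S1  → end S1, accepted
w3: Trace: S1 -R-> S0 -L-> S1 -R-> S0 -L-> S1 -L-> S2 -R-> S2 -L-> S3 -R-> S3 -R-> S3  → end S3, rejected
w4: Trace: S1 -L-> S2 -L-> S3 -L-> S1 -R-> S0 -L-> S1 -L-> S2 -L-> S3 -L-> S1 -R-> S0  → end S0, accepted
w5: Trace: S1 -L-> S2 -R-> S2 -L-> S3 -R-> S3 -L-> S1 -L-> S2 -R-> S2 -L-> S3 -L-> S1 -R-> S0 -L-> S1 -L-> S2 -L-> S3  → end S3, rejected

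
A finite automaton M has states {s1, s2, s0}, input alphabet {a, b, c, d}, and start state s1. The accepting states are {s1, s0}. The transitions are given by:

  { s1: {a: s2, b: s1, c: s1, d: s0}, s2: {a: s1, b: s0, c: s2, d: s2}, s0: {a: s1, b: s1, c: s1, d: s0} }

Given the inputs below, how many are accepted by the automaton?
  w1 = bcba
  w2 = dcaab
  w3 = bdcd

w1: s1 → s1 → s1 → s1 → s2  → end s2, rejected
w2: s1 → s0 → s1 → s2 → s1 → s1  → end s1, accepted
w3: s1 → s1 → s0 → s1 → s0  → end s0, accepted

2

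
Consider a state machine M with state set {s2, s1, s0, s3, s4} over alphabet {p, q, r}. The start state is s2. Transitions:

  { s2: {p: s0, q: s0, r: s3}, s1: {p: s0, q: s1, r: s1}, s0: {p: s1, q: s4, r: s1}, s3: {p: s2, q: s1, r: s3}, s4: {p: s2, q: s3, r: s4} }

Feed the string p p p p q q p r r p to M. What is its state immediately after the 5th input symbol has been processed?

s1

start at s2
read 'p': s2 → s0
read 'p': s0 → s1
read 'p': s1 → s0
read 'p': s0 → s1
read 'q': s1 → s1
After 5 symbols: s1.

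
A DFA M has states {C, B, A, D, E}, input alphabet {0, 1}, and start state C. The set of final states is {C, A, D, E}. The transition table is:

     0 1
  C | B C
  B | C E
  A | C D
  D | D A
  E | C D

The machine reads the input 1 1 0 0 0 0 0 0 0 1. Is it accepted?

Yes

Trace: C -1-> C -1-> C -0-> B -0-> C -0-> B -0-> C -0-> B -0-> C -0-> B -1-> E
End state E is accepting.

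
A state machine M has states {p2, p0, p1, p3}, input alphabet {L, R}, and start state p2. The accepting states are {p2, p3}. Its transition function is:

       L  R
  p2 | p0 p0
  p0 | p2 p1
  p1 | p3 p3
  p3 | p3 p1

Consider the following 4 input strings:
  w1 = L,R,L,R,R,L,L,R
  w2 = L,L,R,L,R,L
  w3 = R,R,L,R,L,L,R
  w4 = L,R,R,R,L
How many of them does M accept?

2

w1: p2 → p0 → p1 → p3 → p1 → p3 → p3 → p3 → p1  → end p1, rejected
w2: p2 → p0 → p2 → p0 → p2 → p0 → p2  → end p2, accepted
w3: p2 → p0 → p1 → p3 → p1 → p3 → p3 → p1  → end p1, rejected
w4: p2 → p0 → p1 → p3 → p1 → p3  → end p3, accepted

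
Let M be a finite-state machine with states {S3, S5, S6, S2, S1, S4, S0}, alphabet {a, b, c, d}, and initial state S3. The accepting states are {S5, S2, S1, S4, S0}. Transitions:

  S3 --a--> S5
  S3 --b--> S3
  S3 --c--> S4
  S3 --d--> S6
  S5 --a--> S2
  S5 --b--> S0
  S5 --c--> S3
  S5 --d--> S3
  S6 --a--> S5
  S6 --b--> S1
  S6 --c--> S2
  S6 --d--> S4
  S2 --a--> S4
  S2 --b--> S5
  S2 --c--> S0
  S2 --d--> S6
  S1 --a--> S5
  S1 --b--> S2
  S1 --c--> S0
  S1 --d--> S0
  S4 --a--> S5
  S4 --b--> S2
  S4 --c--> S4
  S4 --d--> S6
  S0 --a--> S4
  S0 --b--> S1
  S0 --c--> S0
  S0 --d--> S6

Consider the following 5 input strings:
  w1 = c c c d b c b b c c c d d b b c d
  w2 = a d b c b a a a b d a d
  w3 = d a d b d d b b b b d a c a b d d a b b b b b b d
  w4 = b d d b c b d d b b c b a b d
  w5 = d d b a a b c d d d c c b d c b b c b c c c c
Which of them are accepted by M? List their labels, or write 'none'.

w3, w5

w1:
  start at S3
  read 'c': S3 → S4
  read 'c': S4 → S4
  read 'c': S4 → S4
  read 'd': S4 → S6
  read 'b': S6 → S1
  read 'c': S1 → S0
  read 'b': S0 → S1
  read 'b': S1 → S2
  read 'c': S2 → S0
  read 'c': S0 → S0
  read 'c': S0 → S0
  read 'd': S0 → S6
  read 'd': S6 → S4
  read 'b': S4 → S2
  read 'b': S2 → S5
  read 'c': S5 → S3
  read 'd': S3 → S6
  end S6, rejected
w2:
  start at S3
  read 'a': S3 → S5
  read 'd': S5 → S3
  read 'b': S3 → S3
  read 'c': S3 → S4
  read 'b': S4 → S2
  read 'a': S2 → S4
  read 'a': S4 → S5
  read 'a': S5 → S2
  read 'b': S2 → S5
  read 'd': S5 → S3
  read 'a': S3 → S5
  read 'd': S5 → S3
  end S3, rejected
w3:
  start at S3
  read 'd': S3 → S6
  read 'a': S6 → S5
  read 'd': S5 → S3
  read 'b': S3 → S3
  read 'd': S3 → S6
  read 'd': S6 → S4
  read 'b': S4 → S2
  read 'b': S2 → S5
  read 'b': S5 → S0
  read 'b': S0 → S1
  read 'd': S1 → S0
  read 'a': S0 → S4
  read 'c': S4 → S4
  read 'a': S4 → S5
  read 'b': S5 → S0
  read 'd': S0 → S6
  read 'd': S6 → S4
  read 'a': S4 → S5
  read 'b': S5 → S0
  read 'b': S0 → S1
  read 'b': S1 → S2
  read 'b': S2 → S5
  read 'b': S5 → S0
  read 'b': S0 → S1
  read 'd': S1 → S0
  end S0, accepted
w4:
  start at S3
  read 'b': S3 → S3
  read 'd': S3 → S6
  read 'd': S6 → S4
  read 'b': S4 → S2
  read 'c': S2 → S0
  read 'b': S0 → S1
  read 'd': S1 → S0
  read 'd': S0 → S6
  read 'b': S6 → S1
  read 'b': S1 → S2
  read 'c': S2 → S0
  read 'b': S0 → S1
  read 'a': S1 → S5
  read 'b': S5 → S0
  read 'd': S0 → S6
  end S6, rejected
w5:
  start at S3
  read 'd': S3 → S6
  read 'd': S6 → S4
  read 'b': S4 → S2
  read 'a': S2 → S4
  read 'a': S4 → S5
  read 'b': S5 → S0
  read 'c': S0 → S0
  read 'd': S0 → S6
  read 'd': S6 → S4
  read 'd': S4 → S6
  read 'c': S6 → S2
  read 'c': S2 → S0
  read 'b': S0 → S1
  read 'd': S1 → S0
  read 'c': S0 → S0
  read 'b': S0 → S1
  read 'b': S1 → S2
  read 'c': S2 → S0
  read 'b': S0 → S1
  read 'c': S1 → S0
  read 'c': S0 → S0
  read 'c': S0 → S0
  read 'c': S0 → S0
  end S0, accepted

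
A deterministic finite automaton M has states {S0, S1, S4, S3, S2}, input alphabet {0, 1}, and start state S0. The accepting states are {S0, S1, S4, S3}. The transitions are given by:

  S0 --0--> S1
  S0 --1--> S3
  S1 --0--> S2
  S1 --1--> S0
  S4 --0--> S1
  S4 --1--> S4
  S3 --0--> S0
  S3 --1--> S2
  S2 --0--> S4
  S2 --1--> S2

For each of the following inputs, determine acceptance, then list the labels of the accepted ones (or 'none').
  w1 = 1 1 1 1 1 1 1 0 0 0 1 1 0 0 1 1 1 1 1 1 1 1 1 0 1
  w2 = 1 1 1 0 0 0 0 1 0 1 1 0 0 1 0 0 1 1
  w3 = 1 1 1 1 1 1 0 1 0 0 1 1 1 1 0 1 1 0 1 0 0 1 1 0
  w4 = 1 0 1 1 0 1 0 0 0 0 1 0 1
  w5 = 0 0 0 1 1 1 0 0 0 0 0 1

w1, w3, w4

w1: Trace: S0 -1-> S3 -1-> S2 -1-> S2 -1-> S2 -1-> S2 -1-> S2 -1-> S2 -0-> S4 -0-> S1 -0-> S2 -1-> S2 -1-> S2 -0-> S4 -0-> S1 -1-> S0 -1-> S3 -1-> S2 -1-> S2 -1-> S2 -1-> S2 -1-> S2 -1-> S2 -1-> S2 -0-> S4 -1-> S4  → end S4, accepted
w2: Trace: S0 -1-> S3 -1-> S2 -1-> S2 -0-> S4 -0-> S1 -0-> S2 -0-> S4 -1-> S4 -0-> S1 -1-> S0 -1-> S3 -0-> S0 -0-> S1 -1-> S0 -0-> S1 -0-> S2 -1-> S2 -1-> S2  → end S2, rejected
w3: Trace: S0 -1-> S3 -1-> S2 -1-> S2 -1-> S2 -1-> S2 -1-> S2 -0-> S4 -1-> S4 -0-> S1 -0-> S2 -1-> S2 -1-> S2 -1-> S2 -1-> S2 -0-> S4 -1-> S4 -1-> S4 -0-> S1 -1-> S0 -0-> S1 -0-> S2 -1-> S2 -1-> S2 -0-> S4  → end S4, accepted
w4: Trace: S0 -1-> S3 -0-> S0 -1-> S3 -1-> S2 -0-> S4 -1-> S4 -0-> S1 -0-> S2 -0-> S4 -0-> S1 -1-> S0 -0-> S1 -1-> S0  → end S0, accepted
w5: Trace: S0 -0-> S1 -0-> S2 -0-> S4 -1-> S4 -1-> S4 -1-> S4 -0-> S1 -0-> S2 -0-> S4 -0-> S1 -0-> S2 -1-> S2  → end S2, rejected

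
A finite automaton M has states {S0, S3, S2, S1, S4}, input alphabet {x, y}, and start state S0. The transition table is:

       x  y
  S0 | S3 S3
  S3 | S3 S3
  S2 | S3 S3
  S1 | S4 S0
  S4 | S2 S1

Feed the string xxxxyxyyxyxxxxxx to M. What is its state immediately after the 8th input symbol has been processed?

S3

start at S0
read 'x': S0 → S3
read 'x': S3 → S3
read 'x': S3 → S3
read 'x': S3 → S3
read 'y': S3 → S3
read 'x': S3 → S3
read 'y': S3 → S3
read 'y': S3 → S3
After 8 symbols: S3.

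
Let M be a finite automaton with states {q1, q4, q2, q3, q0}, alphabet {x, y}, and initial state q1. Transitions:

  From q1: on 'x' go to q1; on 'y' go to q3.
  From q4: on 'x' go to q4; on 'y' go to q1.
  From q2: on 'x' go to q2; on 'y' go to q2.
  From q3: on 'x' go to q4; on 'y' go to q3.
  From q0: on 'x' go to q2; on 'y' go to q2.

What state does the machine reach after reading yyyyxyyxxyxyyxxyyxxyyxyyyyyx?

q1 → q3 → q3 → q3 → q3 → q4 → q1 → q3 → q4 → q4 → q1 → q1 → q3 → q3 → q4 → q4 → q1 → q3 → q4 → q4 → q1 → q3 → q4 → q1 → q3 → q3 → q3 → q3 → q4

q4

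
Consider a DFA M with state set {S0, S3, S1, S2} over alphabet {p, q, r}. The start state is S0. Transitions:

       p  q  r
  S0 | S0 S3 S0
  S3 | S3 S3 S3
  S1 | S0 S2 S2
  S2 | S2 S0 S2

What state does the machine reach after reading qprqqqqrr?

S3

start at S0
read 'q': S0 → S3
read 'p': S3 → S3
read 'r': S3 → S3
read 'q': S3 → S3
read 'q': S3 → S3
read 'q': S3 → S3
read 'q': S3 → S3
read 'r': S3 → S3
read 'r': S3 → S3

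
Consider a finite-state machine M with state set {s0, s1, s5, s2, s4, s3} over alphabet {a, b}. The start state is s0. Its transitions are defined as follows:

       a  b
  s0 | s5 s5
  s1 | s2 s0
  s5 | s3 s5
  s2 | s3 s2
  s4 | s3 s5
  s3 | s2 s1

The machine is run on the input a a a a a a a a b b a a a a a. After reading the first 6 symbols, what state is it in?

s3

Trace: s0 -a-> s5 -a-> s3 -a-> s2 -a-> s3 -a-> s2 -a-> s3
After 6 symbols: s3.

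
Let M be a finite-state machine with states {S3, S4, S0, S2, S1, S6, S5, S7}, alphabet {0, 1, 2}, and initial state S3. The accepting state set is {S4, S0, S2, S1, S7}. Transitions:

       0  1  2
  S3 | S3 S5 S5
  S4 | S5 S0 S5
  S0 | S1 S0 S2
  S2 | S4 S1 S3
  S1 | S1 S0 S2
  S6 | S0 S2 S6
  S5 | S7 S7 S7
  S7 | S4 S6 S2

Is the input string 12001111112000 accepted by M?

Yes

Trace: S3 -1-> S5 -2-> S7 -0-> S4 -0-> S5 -1-> S7 -1-> S6 -1-> S2 -1-> S1 -1-> S0 -1-> S0 -2-> S2 -0-> S4 -0-> S5 -0-> S7
End state S7 is accepting.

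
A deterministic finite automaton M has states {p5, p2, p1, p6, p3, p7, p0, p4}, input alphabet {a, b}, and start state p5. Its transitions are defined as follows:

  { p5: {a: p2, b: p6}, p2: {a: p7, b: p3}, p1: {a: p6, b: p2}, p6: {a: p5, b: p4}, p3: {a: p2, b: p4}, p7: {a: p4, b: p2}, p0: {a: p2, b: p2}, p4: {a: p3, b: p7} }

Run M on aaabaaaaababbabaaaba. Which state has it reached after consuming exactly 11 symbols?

Trace: p5 -a-> p2 -a-> p7 -a-> p4 -b-> p7 -a-> p4 -a-> p3 -a-> p2 -a-> p7 -a-> p4 -b-> p7 -a-> p4
After 11 symbols: p4.

p4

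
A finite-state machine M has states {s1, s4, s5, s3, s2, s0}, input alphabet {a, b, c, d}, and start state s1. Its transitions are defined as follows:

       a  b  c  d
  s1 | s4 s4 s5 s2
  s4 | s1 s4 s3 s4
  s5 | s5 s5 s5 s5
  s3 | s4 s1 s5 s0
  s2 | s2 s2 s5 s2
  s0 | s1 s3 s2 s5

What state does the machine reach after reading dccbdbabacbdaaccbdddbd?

start at s1
read 'd': s1 → s2
read 'c': s2 → s5
read 'c': s5 → s5
read 'b': s5 → s5
read 'd': s5 → s5
read 'b': s5 → s5
read 'a': s5 → s5
read 'b': s5 → s5
read 'a': s5 → s5
read 'c': s5 → s5
read 'b': s5 → s5
read 'd': s5 → s5
read 'a': s5 → s5
read 'a': s5 → s5
read 'c': s5 → s5
read 'c': s5 → s5
read 'b': s5 → s5
read 'd': s5 → s5
read 'd': s5 → s5
read 'd': s5 → s5
read 'b': s5 → s5
read 'd': s5 → s5

s5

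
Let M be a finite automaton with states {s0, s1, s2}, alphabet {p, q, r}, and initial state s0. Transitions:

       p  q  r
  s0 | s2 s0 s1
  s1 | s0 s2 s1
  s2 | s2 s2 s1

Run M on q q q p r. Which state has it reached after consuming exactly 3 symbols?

s0

s0 → s0 → s0 → s0
After 3 symbols: s0.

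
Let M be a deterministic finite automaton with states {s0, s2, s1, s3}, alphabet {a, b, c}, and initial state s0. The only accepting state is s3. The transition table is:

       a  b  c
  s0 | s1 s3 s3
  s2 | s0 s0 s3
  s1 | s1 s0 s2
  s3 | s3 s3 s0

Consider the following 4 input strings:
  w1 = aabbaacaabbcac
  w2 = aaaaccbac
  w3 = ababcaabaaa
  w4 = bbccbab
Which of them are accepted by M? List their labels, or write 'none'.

w3, w4

w1:
  start at s0
  read 'a': s0 → s1
  read 'a': s1 → s1
  read 'b': s1 → s0
  read 'b': s0 → s3
  read 'a': s3 → s3
  read 'a': s3 → s3
  read 'c': s3 → s0
  read 'a': s0 → s1
  read 'a': s1 → s1
  read 'b': s1 → s0
  read 'b': s0 → s3
  read 'c': s3 → s0
  read 'a': s0 → s1
  read 'c': s1 → s2
  end s2, rejected
w2:
  start at s0
  read 'a': s0 → s1
  read 'a': s1 → s1
  read 'a': s1 → s1
  read 'a': s1 → s1
  read 'c': s1 → s2
  read 'c': s2 → s3
  read 'b': s3 → s3
  read 'a': s3 → s3
  read 'c': s3 → s0
  end s0, rejected
w3:
  start at s0
  read 'a': s0 → s1
  read 'b': s1 → s0
  read 'a': s0 → s1
  read 'b': s1 → s0
  read 'c': s0 → s3
  read 'a': s3 → s3
  read 'a': s3 → s3
  read 'b': s3 → s3
  read 'a': s3 → s3
  read 'a': s3 → s3
  read 'a': s3 → s3
  end s3, accepted
w4:
  start at s0
  read 'b': s0 → s3
  read 'b': s3 → s3
  read 'c': s3 → s0
  read 'c': s0 → s3
  read 'b': s3 → s3
  read 'a': s3 → s3
  read 'b': s3 → s3
  end s3, accepted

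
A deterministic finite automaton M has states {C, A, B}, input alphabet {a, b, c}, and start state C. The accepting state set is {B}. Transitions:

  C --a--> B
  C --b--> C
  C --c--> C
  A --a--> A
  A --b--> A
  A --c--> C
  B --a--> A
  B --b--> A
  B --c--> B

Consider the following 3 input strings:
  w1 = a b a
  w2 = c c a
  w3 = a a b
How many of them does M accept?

w1: C → B → A → A  → end A, rejected
w2: C → C → C → B  → end B, accepted
w3: C → B → A → A  → end A, rejected

1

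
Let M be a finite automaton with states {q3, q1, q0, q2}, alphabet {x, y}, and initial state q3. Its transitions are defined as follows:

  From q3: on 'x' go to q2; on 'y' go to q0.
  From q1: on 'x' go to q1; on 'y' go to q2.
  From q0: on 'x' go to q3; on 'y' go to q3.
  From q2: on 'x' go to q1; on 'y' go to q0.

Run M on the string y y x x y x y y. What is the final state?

Trace: q3 -y-> q0 -y-> q3 -x-> q2 -x-> q1 -y-> q2 -x-> q1 -y-> q2 -y-> q0

q0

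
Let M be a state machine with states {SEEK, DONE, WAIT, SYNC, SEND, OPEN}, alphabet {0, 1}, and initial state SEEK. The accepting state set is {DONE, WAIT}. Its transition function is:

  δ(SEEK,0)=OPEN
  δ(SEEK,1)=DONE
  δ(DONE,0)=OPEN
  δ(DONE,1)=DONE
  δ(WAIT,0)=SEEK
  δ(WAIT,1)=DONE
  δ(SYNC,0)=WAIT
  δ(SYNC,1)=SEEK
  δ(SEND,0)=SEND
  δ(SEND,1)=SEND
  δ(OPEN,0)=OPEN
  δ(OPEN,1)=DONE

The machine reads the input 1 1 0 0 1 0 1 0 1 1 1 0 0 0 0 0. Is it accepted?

start at SEEK
read '1': SEEK → DONE
read '1': DONE → DONE
read '0': DONE → OPEN
read '0': OPEN → OPEN
read '1': OPEN → DONE
read '0': DONE → OPEN
read '1': OPEN → DONE
read '0': DONE → OPEN
read '1': OPEN → DONE
read '1': DONE → DONE
read '1': DONE → DONE
read '0': DONE → OPEN
read '0': OPEN → OPEN
read '0': OPEN → OPEN
read '0': OPEN → OPEN
read '0': OPEN → OPEN
End state OPEN is not accepting.

No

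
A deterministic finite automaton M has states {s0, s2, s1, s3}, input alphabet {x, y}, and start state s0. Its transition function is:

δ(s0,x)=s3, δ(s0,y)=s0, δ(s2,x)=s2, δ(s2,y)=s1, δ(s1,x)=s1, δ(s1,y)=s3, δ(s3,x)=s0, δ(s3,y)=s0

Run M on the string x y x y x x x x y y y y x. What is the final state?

s3

Trace: s0 -x-> s3 -y-> s0 -x-> s3 -y-> s0 -x-> s3 -x-> s0 -x-> s3 -x-> s0 -y-> s0 -y-> s0 -y-> s0 -y-> s0 -x-> s3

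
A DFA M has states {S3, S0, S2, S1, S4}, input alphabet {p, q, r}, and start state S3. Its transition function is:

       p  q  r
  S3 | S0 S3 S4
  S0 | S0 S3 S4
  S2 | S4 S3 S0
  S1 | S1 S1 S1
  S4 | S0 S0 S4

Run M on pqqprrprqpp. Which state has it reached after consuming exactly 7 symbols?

S0

S3 → S0 → S3 → S3 → S0 → S4 → S4 → S0
After 7 symbols: S0.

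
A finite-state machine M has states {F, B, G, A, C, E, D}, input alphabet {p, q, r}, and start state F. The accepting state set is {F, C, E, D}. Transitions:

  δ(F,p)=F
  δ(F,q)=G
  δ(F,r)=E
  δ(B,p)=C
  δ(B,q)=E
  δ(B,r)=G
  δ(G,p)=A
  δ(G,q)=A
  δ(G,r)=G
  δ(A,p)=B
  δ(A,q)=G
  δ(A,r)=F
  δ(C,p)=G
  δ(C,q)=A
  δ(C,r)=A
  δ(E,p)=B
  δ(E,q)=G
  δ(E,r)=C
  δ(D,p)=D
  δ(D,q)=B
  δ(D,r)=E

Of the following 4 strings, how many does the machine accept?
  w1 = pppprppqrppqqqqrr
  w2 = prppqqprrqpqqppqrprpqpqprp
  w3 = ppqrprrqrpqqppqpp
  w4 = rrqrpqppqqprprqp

2

w1: Trace: F -p-> F -p-> F -p-> F -p-> F -r-> E -p-> B -p-> C -q-> A -r-> F -p-> F -p-> F -q-> G -q-> A -q-> G -q-> A -r-> F -r-> E  → end E, accepted
w2: Trace: F -p-> F -r-> E -p-> B -p-> C -q-> A -q-> G -p-> A -r-> F -r-> E -q-> G -p-> A -q-> G -q-> A -p-> B -p-> C -q-> A -r-> F -p-> F -r-> E -p-> B -q-> E -p-> B -q-> E -p-> B -r-> G -p-> A  → end A, rejected
w3: Trace: F -p-> F -p-> F -q-> G -r-> G -p-> A -r-> F -r-> E -q-> G -r-> G -p-> A -q-> G -q-> A -p-> B -p-> C -q-> A -p-> B -p-> C  → end C, accepted
w4: Trace: F -r-> E -r-> C -q-> A -r-> F -p-> F -q-> G -p-> A -p-> B -q-> E -q-> G -p-> A -r-> F -p-> F -r-> E -q-> G -p-> A  → end A, rejected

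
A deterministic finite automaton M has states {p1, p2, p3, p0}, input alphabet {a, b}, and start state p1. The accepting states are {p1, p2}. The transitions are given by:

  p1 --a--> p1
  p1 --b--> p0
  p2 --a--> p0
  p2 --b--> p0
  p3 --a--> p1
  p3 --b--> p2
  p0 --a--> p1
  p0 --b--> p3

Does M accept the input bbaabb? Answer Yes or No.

Trace: p1 -b-> p0 -b-> p3 -a-> p1 -a-> p1 -b-> p0 -b-> p3
End state p3 is not accepting.

No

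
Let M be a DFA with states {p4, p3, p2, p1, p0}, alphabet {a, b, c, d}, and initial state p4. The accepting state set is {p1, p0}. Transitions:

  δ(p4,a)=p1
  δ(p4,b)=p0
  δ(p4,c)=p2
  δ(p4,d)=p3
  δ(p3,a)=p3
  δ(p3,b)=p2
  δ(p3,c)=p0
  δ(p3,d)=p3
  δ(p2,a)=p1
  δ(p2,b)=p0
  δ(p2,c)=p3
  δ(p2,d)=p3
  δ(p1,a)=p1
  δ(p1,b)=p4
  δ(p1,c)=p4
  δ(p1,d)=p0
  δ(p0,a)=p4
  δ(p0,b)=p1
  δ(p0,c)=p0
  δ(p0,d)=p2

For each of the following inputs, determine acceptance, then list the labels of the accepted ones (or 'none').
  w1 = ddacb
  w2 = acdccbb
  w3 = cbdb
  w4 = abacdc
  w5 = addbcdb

w1:
  start at p4
  read 'd': p4 → p3
  read 'd': p3 → p3
  read 'a': p3 → p3
  read 'c': p3 → p0
  read 'b': p0 → p1
  end p1, accepted
w2:
  start at p4
  read 'a': p4 → p1
  read 'c': p1 → p4
  read 'd': p4 → p3
  read 'c': p3 → p0
  read 'c': p0 → p0
  read 'b': p0 → p1
  read 'b': p1 → p4
  end p4, rejected
w3:
  start at p4
  read 'c': p4 → p2
  read 'b': p2 → p0
  read 'd': p0 → p2
  read 'b': p2 → p0
  end p0, accepted
w4:
  start at p4
  read 'a': p4 → p1
  read 'b': p1 → p4
  read 'a': p4 → p1
  read 'c': p1 → p4
  read 'd': p4 → p3
  read 'c': p3 → p0
  end p0, accepted
w5:
  start at p4
  read 'a': p4 → p1
  read 'd': p1 → p0
  read 'd': p0 → p2
  read 'b': p2 → p0
  read 'c': p0 → p0
  read 'd': p0 → p2
  read 'b': p2 → p0
  end p0, accepted

w1, w3, w4, w5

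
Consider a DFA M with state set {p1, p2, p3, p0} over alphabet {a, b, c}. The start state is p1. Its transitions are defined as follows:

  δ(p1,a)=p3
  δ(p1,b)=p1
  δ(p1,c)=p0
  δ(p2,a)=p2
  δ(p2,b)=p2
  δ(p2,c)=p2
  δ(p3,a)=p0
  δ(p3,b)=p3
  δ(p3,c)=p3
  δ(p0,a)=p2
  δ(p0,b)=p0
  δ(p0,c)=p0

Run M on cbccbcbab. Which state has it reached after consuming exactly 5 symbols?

start at p1
read 'c': p1 → p0
read 'b': p0 → p0
read 'c': p0 → p0
read 'c': p0 → p0
read 'b': p0 → p0
After 5 symbols: p0.

p0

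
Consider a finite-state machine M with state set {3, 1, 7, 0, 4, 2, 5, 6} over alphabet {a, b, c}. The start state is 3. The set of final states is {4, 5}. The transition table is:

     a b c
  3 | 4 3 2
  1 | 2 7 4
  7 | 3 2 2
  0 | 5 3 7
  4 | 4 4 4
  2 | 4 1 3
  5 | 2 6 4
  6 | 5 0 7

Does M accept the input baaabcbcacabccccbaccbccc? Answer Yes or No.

Yes

start at 3
read 'b': 3 → 3
read 'a': 3 → 4
read 'a': 4 → 4
read 'a': 4 → 4
read 'b': 4 → 4
read 'c': 4 → 4
read 'b': 4 → 4
read 'c': 4 → 4
read 'a': 4 → 4
read 'c': 4 → 4
read 'a': 4 → 4
read 'b': 4 → 4
read 'c': 4 → 4
read 'c': 4 → 4
read 'c': 4 → 4
read 'c': 4 → 4
read 'b': 4 → 4
read 'a': 4 → 4
read 'c': 4 → 4
read 'c': 4 → 4
read 'b': 4 → 4
read 'c': 4 → 4
read 'c': 4 → 4
read 'c': 4 → 4
End state 4 is accepting.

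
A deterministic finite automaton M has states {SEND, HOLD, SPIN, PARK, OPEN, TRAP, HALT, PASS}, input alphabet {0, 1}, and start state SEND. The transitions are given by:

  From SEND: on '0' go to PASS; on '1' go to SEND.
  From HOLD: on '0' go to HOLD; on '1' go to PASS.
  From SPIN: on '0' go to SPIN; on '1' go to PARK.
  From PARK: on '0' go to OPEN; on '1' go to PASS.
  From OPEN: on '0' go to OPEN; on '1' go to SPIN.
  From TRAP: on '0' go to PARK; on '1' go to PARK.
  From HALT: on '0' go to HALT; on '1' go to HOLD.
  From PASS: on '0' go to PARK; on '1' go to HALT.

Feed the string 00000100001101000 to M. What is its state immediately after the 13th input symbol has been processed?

start at SEND
read '0': SEND → PASS
read '0': PASS → PARK
read '0': PARK → OPEN
read '0': OPEN → OPEN
read '0': OPEN → OPEN
read '1': OPEN → SPIN
read '0': SPIN → SPIN
read '0': SPIN → SPIN
read '0': SPIN → SPIN
read '0': SPIN → SPIN
read '1': SPIN → PARK
read '1': PARK → PASS
read '0': PASS → PARK
After 13 symbols: PARK.

PARK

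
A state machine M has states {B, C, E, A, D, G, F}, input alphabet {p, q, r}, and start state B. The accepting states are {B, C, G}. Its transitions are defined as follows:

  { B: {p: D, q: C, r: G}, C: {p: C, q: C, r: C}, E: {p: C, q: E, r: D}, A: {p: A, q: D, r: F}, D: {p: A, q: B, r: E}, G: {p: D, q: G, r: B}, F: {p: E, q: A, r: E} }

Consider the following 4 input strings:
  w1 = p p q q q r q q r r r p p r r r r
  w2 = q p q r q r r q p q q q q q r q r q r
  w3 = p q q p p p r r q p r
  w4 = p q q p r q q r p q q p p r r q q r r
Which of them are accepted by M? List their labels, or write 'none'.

w1, w2, w3, w4

w1:
  start at B
  read 'p': B → D
  read 'p': D → A
  read 'q': A → D
  read 'q': D → B
  read 'q': B → C
  read 'r': C → C
  read 'q': C → C
  read 'q': C → C
  read 'r': C → C
  read 'r': C → C
  read 'r': C → C
  read 'p': C → C
  read 'p': C → C
  read 'r': C → C
  read 'r': C → C
  read 'r': C → C
  read 'r': C → C
  end C, accepted
w2:
  start at B
  read 'q': B → C
  read 'p': C → C
  read 'q': C → C
  read 'r': C → C
  read 'q': C → C
  read 'r': C → C
  read 'r': C → C
  read 'q': C → C
  read 'p': C → C
  read 'q': C → C
  read 'q': C → C
  read 'q': C → C
  read 'q': C → C
  read 'q': C → C
  read 'r': C → C
  read 'q': C → C
  read 'r': C → C
  read 'q': C → C
  read 'r': C → C
  end C, accepted
w3:
  start at B
  read 'p': B → D
  read 'q': D → B
  read 'q': B → C
  read 'p': C → C
  read 'p': C → C
  read 'p': C → C
  read 'r': C → C
  read 'r': C → C
  read 'q': C → C
  read 'p': C → C
  read 'r': C → C
  end C, accepted
w4:
  start at B
  read 'p': B → D
  read 'q': D → B
  read 'q': B → C
  read 'p': C → C
  read 'r': C → C
  read 'q': C → C
  read 'q': C → C
  read 'r': C → C
  read 'p': C → C
  read 'q': C → C
  read 'q': C → C
  read 'p': C → C
  read 'p': C → C
  read 'r': C → C
  read 'r': C → C
  read 'q': C → C
  read 'q': C → C
  read 'r': C → C
  read 'r': C → C
  end C, accepted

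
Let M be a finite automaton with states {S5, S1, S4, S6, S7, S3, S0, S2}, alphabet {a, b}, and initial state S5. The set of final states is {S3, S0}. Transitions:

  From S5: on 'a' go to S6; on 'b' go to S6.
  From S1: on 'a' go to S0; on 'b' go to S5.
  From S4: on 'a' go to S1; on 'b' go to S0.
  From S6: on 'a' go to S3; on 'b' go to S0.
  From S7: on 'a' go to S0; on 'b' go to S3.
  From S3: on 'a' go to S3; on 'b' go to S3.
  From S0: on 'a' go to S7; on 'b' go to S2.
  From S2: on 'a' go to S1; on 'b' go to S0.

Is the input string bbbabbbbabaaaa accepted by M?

Yes

Trace: S5 -b-> S6 -b-> S0 -b-> S2 -a-> S1 -b-> S5 -b-> S6 -b-> S0 -b-> S2 -a-> S1 -b-> S5 -a-> S6 -a-> S3 -a-> S3 -a-> S3
End state S3 is accepting.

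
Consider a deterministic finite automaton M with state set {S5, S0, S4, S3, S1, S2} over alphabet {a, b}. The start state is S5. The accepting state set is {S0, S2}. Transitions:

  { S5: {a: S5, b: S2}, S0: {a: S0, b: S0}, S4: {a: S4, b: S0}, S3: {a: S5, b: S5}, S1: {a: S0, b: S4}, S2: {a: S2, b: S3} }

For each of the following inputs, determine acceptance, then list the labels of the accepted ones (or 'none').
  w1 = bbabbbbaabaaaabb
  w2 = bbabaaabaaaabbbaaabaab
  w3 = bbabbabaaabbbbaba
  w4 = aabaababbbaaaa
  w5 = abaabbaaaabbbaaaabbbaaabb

w1:
  start at S5
  read 'b': S5 → S2
  read 'b': S2 → S3
  read 'a': S3 → S5
  read 'b': S5 → S2
  read 'b': S2 → S3
  read 'b': S3 → S5
  read 'b': S5 → S2
  read 'a': S2 → S2
  read 'a': S2 → S2
  read 'b': S2 → S3
  read 'a': S3 → S5
  read 'a': S5 → S5
  read 'a': S5 → S5
  read 'a': S5 → S5
  read 'b': S5 → S2
  read 'b': S2 → S3
  end S3, rejected
w2:
  start at S5
  read 'b': S5 → S2
  read 'b': S2 → S3
  read 'a': S3 → S5
  read 'b': S5 → S2
  read 'a': S2 → S2
  read 'a': S2 → S2
  read 'a': S2 → S2
  read 'b': S2 → S3
  read 'a': S3 → S5
  read 'a': S5 → S5
  read 'a': S5 → S5
  read 'a': S5 → S5
  read 'b': S5 → S2
  read 'b': S2 → S3
  read 'b': S3 → S5
  read 'a': S5 → S5
  read 'a': S5 → S5
  read 'a': S5 → S5
  read 'b': S5 → S2
  read 'a': S2 → S2
  read 'a': S2 → S2
  read 'b': S2 → S3
  end S3, rejected
w3:
  start at S5
  read 'b': S5 → S2
  read 'b': S2 → S3
  read 'a': S3 → S5
  read 'b': S5 → S2
  read 'b': S2 → S3
  read 'a': S3 → S5
  read 'b': S5 → S2
  read 'a': S2 → S2
  read 'a': S2 → S2
  read 'a': S2 → S2
  read 'b': S2 → S3
  read 'b': S3 → S5
  read 'b': S5 → S2
  read 'b': S2 → S3
  read 'a': S3 → S5
  read 'b': S5 → S2
  read 'a': S2 → S2
  end S2, accepted
w4:
  start at S5
  read 'a': S5 → S5
  read 'a': S5 → S5
  read 'b': S5 → S2
  read 'a': S2 → S2
  read 'a': S2 → S2
  read 'b': S2 → S3
  read 'a': S3 → S5
  read 'b': S5 → S2
  read 'b': S2 → S3
  read 'b': S3 → S5
  read 'a': S5 → S5
  read 'a': S5 → S5
  read 'a': S5 → S5
  read 'a': S5 → S5
  end S5, rejected
w5:
  start at S5
  read 'a': S5 → S5
  read 'b': S5 → S2
  read 'a': S2 → S2
  read 'a': S2 → S2
  read 'b': S2 → S3
  read 'b': S3 → S5
  read 'a': S5 → S5
  read 'a': S5 → S5
  read 'a': S5 → S5
  read 'a': S5 → S5
  read 'b': S5 → S2
  read 'b': S2 → S3
  read 'b': S3 → S5
  read 'a': S5 → S5
  read 'a': S5 → S5
  read 'a': S5 → S5
  read 'a': S5 → S5
  read 'b': S5 → S2
  read 'b': S2 → S3
  read 'b': S3 → S5
  read 'a': S5 → S5
  read 'a': S5 → S5
  read 'a': S5 → S5
  read 'b': S5 → S2
  read 'b': S2 → S3
  end S3, rejected

w3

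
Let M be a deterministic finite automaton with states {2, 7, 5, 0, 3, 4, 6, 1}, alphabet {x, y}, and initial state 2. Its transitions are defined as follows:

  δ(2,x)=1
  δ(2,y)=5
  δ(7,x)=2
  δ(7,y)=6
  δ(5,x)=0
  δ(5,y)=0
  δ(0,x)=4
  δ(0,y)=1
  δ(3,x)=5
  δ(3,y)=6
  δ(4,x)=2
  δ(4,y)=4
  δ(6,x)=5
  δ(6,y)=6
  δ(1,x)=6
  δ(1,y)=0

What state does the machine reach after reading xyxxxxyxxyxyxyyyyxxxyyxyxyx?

0

Trace: 2 -x-> 1 -y-> 0 -x-> 4 -x-> 2 -x-> 1 -x-> 6 -y-> 6 -x-> 5 -x-> 0 -y-> 1 -x-> 6 -y-> 6 -x-> 5 -y-> 0 -y-> 1 -y-> 0 -y-> 1 -x-> 6 -x-> 5 -x-> 0 -y-> 1 -y-> 0 -x-> 4 -y-> 4 -x-> 2 -y-> 5 -x-> 0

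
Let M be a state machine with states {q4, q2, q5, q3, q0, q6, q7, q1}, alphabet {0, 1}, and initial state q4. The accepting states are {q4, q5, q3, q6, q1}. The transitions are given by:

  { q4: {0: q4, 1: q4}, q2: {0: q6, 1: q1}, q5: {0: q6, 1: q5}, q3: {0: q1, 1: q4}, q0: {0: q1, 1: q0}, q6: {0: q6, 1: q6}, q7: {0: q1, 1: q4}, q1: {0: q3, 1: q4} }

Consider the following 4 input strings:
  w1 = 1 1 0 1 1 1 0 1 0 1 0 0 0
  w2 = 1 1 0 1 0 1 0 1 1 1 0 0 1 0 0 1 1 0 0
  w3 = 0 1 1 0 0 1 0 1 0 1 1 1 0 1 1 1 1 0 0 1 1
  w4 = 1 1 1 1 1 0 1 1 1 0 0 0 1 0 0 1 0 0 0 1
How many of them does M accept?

w1: q4 → q4 → q4 → q4 → q4 → q4 → q4 → q4 → q4 → q4 → q4 → q4 → q4 → q4  → end q4, accepted
w2: q4 → q4 → q4 → q4 → q4 → q4 → q4 → q4 → q4 → q4 → q4 → q4 → q4 → q4 → q4 → q4 → q4 → q4 → q4 → q4  → end q4, accepted
w3: q4 → q4 → q4 → q4 → q4 → q4 → q4 → q4 → q4 → q4 → q4 → q4 → q4 → q4 → q4 → q4 → q4 → q4 → q4 → q4 → q4 → q4  → end q4, accepted
w4: q4 → q4 → q4 → q4 → q4 → q4 → q4 → q4 → q4 → q4 → q4 → q4 → q4 → q4 → q4 → q4 → q4 → q4 → q4 → q4 → q4  → end q4, accepted

4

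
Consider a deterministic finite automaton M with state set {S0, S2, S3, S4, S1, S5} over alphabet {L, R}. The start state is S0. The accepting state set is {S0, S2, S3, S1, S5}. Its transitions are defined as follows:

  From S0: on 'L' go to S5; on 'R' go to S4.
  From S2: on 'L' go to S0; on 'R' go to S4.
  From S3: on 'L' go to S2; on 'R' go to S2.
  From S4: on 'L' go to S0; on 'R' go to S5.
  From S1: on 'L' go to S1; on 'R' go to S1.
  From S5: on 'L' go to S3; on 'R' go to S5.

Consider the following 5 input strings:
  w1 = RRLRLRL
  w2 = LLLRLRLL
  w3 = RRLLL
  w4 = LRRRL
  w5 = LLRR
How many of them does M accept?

4

w1: Trace: S0 -R-> S4 -R-> S5 -L-> S3 -R-> S2 -L-> S0 -R-> S4 -L-> S0  → end S0, accepted
w2: Trace: S0 -L-> S5 -L-> S3 -L-> S2 -R-> S4 -L-> S0 -R-> S4 -L-> S0 -L-> S5  → end S5, accepted
w3: Trace: S0 -R-> S4 -R-> S5 -L-> S3 -L-> S2 -L-> S0  → end S0, accepted
w4: Trace: S0 -L-> S5 -R-> S5 -R-> S5 -R-> S5 -L-> S3  → end S3, accepted
w5: Trace: S0 -L-> S5 -L-> S3 -R-> S2 -R-> S4  → end S4, rejected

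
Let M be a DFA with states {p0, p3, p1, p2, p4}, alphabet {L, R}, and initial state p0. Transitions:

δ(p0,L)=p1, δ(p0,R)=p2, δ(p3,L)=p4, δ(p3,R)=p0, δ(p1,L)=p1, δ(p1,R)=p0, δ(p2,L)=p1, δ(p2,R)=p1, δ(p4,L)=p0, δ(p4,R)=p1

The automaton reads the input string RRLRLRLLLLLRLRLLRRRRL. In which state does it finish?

p1

p0 → p2 → p1 → p1 → p0 → p1 → p0 → p1 → p1 → p1 → p1 → p1 → p0 → p1 → p0 → p1 → p1 → p0 → p2 → p1 → p0 → p1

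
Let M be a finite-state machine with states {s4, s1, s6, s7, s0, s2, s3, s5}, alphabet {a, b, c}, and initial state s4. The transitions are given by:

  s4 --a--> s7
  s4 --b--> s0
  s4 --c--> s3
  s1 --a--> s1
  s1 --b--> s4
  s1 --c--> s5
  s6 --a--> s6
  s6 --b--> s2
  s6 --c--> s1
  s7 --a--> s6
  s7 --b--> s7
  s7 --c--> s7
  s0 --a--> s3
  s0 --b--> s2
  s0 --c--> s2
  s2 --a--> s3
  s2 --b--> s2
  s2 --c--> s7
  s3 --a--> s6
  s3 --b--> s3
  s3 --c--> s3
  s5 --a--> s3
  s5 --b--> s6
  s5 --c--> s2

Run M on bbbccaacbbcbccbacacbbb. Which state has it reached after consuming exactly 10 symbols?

s4 → s0 → s2 → s2 → s7 → s7 → s6 → s6 → s1 → s4 → s0
After 10 symbols: s0.

s0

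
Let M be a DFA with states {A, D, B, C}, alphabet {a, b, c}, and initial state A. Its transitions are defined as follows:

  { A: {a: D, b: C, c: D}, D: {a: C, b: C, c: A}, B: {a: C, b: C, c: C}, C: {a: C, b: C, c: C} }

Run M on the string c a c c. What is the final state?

Trace: A -c-> D -a-> C -c-> C -c-> C

C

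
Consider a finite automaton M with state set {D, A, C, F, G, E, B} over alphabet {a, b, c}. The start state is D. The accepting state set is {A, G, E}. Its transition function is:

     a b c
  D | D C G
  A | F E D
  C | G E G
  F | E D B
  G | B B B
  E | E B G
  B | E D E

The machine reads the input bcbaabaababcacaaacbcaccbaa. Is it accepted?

No

start at D
read 'b': D → C
read 'c': C → G
read 'b': G → B
read 'a': B → E
read 'a': E → E
read 'b': E → B
read 'a': B → E
read 'a': E → E
read 'b': E → B
read 'a': B → E
read 'b': E → B
read 'c': B → E
read 'a': E → E
read 'c': E → G
read 'a': G → B
read 'a': B → E
read 'a': E → E
read 'c': E → G
read 'b': G → B
read 'c': B → E
read 'a': E → E
read 'c': E → G
read 'c': G → B
read 'b': B → D
read 'a': D → D
read 'a': D → D
End state D is not accepting.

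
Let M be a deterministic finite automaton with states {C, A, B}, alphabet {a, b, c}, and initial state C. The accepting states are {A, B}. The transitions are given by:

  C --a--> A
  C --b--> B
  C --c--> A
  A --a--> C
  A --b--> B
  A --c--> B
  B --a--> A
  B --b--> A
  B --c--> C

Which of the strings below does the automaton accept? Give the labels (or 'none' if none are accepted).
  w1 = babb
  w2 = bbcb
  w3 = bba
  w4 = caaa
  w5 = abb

w1, w2, w5

w1: Trace: C -b-> B -a-> A -b-> B -b-> A  → end A, accepted
w2: Trace: C -b-> B -b-> A -c-> B -b-> A  → end A, accepted
w3: Trace: C -b-> B -b-> A -a-> C  → end C, rejected
w4: Trace: C -c-> A -a-> C -a-> A -a-> C  → end C, rejected
w5: Trace: C -a-> A -b-> B -b-> A  → end A, accepted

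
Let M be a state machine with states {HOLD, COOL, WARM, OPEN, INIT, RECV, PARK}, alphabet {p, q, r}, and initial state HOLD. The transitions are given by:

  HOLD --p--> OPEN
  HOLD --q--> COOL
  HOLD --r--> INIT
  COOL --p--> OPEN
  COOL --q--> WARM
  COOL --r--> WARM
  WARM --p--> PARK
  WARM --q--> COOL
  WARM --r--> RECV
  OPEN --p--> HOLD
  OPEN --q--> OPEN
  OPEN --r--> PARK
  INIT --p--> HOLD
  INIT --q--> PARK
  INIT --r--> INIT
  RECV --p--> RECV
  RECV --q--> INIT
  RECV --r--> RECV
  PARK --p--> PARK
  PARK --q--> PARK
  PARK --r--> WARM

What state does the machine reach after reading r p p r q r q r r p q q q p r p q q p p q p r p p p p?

PARK

HOLD → INIT → HOLD → OPEN → PARK → PARK → WARM → COOL → WARM → RECV → RECV → INIT → PARK → PARK → PARK → WARM → PARK → PARK → PARK → PARK → PARK → PARK → PARK → WARM → PARK → PARK → PARK → PARK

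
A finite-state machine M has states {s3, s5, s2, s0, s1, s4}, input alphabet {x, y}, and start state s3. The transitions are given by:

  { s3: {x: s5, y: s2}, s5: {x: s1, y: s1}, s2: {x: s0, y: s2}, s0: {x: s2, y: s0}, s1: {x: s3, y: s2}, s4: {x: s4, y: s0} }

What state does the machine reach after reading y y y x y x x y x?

Trace: s3 -y-> s2 -y-> s2 -y-> s2 -x-> s0 -y-> s0 -x-> s2 -x-> s0 -y-> s0 -x-> s2

s2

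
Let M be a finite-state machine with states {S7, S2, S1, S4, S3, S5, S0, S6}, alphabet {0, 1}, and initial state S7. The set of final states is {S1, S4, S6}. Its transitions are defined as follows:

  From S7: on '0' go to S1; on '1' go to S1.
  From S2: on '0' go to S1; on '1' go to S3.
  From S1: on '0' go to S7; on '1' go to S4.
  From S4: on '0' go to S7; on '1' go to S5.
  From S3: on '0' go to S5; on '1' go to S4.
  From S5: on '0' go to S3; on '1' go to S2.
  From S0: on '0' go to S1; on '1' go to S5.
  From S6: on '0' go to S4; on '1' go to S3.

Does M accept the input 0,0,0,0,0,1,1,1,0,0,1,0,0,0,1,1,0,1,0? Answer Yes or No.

No

S7 → S1 → S7 → S1 → S7 → S1 → S4 → S5 → S2 → S1 → S7 → S1 → S7 → S1 → S7 → S1 → S4 → S7 → S1 → S7
End state S7 is not accepting.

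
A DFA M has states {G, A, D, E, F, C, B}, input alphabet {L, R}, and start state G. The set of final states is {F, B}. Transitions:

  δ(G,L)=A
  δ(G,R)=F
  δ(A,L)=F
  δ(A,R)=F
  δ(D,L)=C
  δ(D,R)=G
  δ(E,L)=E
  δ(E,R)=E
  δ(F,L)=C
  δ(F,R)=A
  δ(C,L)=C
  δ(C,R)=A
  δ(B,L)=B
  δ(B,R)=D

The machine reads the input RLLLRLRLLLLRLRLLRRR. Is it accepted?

Trace: G -R-> F -L-> C -L-> C -L-> C -R-> A -L-> F -R-> A -L-> F -L-> C -L-> C -L-> C -R-> A -L-> F -R-> A -L-> F -L-> C -R-> A -R-> F -R-> A
End state A is not accepting.

No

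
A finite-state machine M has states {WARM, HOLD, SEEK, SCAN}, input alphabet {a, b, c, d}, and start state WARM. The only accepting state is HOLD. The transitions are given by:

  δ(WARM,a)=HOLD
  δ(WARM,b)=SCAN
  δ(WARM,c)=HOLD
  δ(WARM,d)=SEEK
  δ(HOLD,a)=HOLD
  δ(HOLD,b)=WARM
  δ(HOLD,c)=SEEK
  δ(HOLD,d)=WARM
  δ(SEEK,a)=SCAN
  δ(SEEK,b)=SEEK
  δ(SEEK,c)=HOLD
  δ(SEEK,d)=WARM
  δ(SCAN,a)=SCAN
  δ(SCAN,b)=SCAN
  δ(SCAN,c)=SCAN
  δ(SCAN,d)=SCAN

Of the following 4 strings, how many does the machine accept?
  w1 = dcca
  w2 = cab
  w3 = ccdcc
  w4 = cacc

1

w1:
  start at WARM
  read 'd': WARM → SEEK
  read 'c': SEEK → HOLD
  read 'c': HOLD → SEEK
  read 'a': SEEK → SCAN
  end SCAN, rejected
w2:
  start at WARM
  read 'c': WARM → HOLD
  read 'a': HOLD → HOLD
  read 'b': HOLD → WARM
  end WARM, rejected
w3:
  start at WARM
  read 'c': WARM → HOLD
  read 'c': HOLD → SEEK
  read 'd': SEEK → WARM
  read 'c': WARM → HOLD
  read 'c': HOLD → SEEK
  end SEEK, rejected
w4:
  start at WARM
  read 'c': WARM → HOLD
  read 'a': HOLD → HOLD
  read 'c': HOLD → SEEK
  read 'c': SEEK → HOLD
  end HOLD, accepted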